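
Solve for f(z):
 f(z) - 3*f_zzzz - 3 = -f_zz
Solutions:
 f(z) = C1*exp(-sqrt(6)*z*sqrt(1 + sqrt(13))/6) + C2*exp(sqrt(6)*z*sqrt(1 + sqrt(13))/6) + C3*sin(sqrt(6)*z*sqrt(-1 + sqrt(13))/6) + C4*cos(sqrt(6)*z*sqrt(-1 + sqrt(13))/6) + 3


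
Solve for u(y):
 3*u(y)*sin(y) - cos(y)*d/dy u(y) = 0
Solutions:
 u(y) = C1/cos(y)^3


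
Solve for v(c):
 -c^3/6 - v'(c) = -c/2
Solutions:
 v(c) = C1 - c^4/24 + c^2/4


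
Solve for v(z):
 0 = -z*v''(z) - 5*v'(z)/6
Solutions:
 v(z) = C1 + C2*z^(1/6)


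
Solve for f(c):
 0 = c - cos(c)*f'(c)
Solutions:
 f(c) = C1 + Integral(c/cos(c), c)


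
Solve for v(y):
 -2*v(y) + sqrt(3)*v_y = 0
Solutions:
 v(y) = C1*exp(2*sqrt(3)*y/3)


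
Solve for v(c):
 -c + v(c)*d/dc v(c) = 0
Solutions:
 v(c) = -sqrt(C1 + c^2)
 v(c) = sqrt(C1 + c^2)


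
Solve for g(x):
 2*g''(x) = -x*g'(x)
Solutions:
 g(x) = C1 + C2*erf(x/2)


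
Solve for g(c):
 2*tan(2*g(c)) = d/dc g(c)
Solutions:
 g(c) = -asin(C1*exp(4*c))/2 + pi/2
 g(c) = asin(C1*exp(4*c))/2


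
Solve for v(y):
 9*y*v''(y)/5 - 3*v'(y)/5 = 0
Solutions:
 v(y) = C1 + C2*y^(4/3)


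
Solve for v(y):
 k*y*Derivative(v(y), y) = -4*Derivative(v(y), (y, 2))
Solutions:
 v(y) = Piecewise((-sqrt(2)*sqrt(pi)*C1*erf(sqrt(2)*sqrt(k)*y/4)/sqrt(k) - C2, (k > 0) | (k < 0)), (-C1*y - C2, True))


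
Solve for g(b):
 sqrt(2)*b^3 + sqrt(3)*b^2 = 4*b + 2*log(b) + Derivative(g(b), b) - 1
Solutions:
 g(b) = C1 + sqrt(2)*b^4/4 + sqrt(3)*b^3/3 - 2*b^2 - 2*b*log(b) + 3*b


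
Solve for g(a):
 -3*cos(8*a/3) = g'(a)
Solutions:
 g(a) = C1 - 9*sin(8*a/3)/8


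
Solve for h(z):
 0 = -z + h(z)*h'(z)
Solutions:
 h(z) = -sqrt(C1 + z^2)
 h(z) = sqrt(C1 + z^2)


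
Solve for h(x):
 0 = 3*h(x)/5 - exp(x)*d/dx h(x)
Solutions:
 h(x) = C1*exp(-3*exp(-x)/5)


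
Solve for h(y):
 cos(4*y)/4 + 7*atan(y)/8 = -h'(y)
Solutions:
 h(y) = C1 - 7*y*atan(y)/8 + 7*log(y^2 + 1)/16 - sin(4*y)/16


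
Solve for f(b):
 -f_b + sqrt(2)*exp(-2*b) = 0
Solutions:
 f(b) = C1 - sqrt(2)*exp(-2*b)/2


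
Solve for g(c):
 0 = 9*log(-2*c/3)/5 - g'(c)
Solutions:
 g(c) = C1 + 9*c*log(-c)/5 + 9*c*(-log(3) - 1 + log(2))/5


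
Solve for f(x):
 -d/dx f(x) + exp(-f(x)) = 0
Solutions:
 f(x) = log(C1 + x)


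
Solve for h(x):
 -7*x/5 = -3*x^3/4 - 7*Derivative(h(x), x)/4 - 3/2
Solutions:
 h(x) = C1 - 3*x^4/28 + 2*x^2/5 - 6*x/7


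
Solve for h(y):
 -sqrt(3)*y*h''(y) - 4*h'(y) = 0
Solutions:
 h(y) = C1 + C2*y^(1 - 4*sqrt(3)/3)


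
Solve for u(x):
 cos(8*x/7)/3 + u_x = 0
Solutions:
 u(x) = C1 - 7*sin(8*x/7)/24


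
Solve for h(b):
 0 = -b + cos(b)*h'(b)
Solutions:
 h(b) = C1 + Integral(b/cos(b), b)


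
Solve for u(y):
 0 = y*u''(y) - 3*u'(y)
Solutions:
 u(y) = C1 + C2*y^4


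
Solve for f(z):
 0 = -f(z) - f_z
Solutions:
 f(z) = C1*exp(-z)


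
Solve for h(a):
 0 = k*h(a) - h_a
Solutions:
 h(a) = C1*exp(a*k)


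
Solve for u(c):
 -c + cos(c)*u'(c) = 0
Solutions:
 u(c) = C1 + Integral(c/cos(c), c)


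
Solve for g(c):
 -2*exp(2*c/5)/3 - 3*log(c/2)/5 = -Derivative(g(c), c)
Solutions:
 g(c) = C1 + 3*c*log(c)/5 + 3*c*(-1 - log(2))/5 + 5*exp(2*c/5)/3


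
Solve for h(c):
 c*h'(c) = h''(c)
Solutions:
 h(c) = C1 + C2*erfi(sqrt(2)*c/2)


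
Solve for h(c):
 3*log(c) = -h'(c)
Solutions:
 h(c) = C1 - 3*c*log(c) + 3*c


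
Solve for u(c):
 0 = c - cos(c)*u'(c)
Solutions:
 u(c) = C1 + Integral(c/cos(c), c)


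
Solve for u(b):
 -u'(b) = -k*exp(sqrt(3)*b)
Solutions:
 u(b) = C1 + sqrt(3)*k*exp(sqrt(3)*b)/3


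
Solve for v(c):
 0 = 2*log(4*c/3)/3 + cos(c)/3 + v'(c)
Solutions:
 v(c) = C1 - 2*c*log(c)/3 - 2*c*log(2) + 2*c/3 + 2*c*log(6)/3 - sin(c)/3


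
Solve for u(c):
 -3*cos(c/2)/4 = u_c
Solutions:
 u(c) = C1 - 3*sin(c/2)/2


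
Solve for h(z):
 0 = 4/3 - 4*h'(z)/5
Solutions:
 h(z) = C1 + 5*z/3


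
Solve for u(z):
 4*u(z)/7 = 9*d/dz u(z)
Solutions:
 u(z) = C1*exp(4*z/63)


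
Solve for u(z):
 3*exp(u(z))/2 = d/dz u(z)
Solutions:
 u(z) = log(-1/(C1 + 3*z)) + log(2)


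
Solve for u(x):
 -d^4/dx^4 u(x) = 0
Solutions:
 u(x) = C1 + C2*x + C3*x^2 + C4*x^3


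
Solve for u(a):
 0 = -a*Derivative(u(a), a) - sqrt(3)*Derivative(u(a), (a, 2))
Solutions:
 u(a) = C1 + C2*erf(sqrt(2)*3^(3/4)*a/6)


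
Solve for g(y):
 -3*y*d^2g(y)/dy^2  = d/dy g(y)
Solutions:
 g(y) = C1 + C2*y^(2/3)


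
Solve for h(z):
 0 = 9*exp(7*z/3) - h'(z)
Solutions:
 h(z) = C1 + 27*exp(7*z/3)/7


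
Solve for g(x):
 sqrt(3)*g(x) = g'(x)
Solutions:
 g(x) = C1*exp(sqrt(3)*x)


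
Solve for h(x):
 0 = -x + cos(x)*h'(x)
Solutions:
 h(x) = C1 + Integral(x/cos(x), x)


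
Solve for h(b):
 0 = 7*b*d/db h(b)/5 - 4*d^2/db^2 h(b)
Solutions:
 h(b) = C1 + C2*erfi(sqrt(70)*b/20)


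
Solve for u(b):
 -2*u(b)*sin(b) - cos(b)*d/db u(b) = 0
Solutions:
 u(b) = C1*cos(b)^2


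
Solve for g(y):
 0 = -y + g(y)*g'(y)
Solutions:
 g(y) = -sqrt(C1 + y^2)
 g(y) = sqrt(C1 + y^2)


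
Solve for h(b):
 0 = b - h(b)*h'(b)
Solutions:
 h(b) = -sqrt(C1 + b^2)
 h(b) = sqrt(C1 + b^2)


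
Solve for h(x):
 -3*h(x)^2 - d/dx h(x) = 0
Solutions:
 h(x) = 1/(C1 + 3*x)


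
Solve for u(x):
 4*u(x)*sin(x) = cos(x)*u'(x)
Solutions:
 u(x) = C1/cos(x)^4


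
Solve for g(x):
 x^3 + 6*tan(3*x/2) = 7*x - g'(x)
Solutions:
 g(x) = C1 - x^4/4 + 7*x^2/2 + 4*log(cos(3*x/2))


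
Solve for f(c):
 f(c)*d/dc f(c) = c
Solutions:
 f(c) = -sqrt(C1 + c^2)
 f(c) = sqrt(C1 + c^2)


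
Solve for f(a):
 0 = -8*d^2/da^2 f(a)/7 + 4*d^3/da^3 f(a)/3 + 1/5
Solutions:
 f(a) = C1 + C2*a + C3*exp(6*a/7) + 7*a^2/80


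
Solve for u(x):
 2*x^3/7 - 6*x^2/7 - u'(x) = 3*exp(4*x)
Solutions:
 u(x) = C1 + x^4/14 - 2*x^3/7 - 3*exp(4*x)/4


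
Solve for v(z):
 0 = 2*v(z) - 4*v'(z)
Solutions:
 v(z) = C1*exp(z/2)


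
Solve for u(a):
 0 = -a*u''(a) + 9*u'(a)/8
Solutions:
 u(a) = C1 + C2*a^(17/8)


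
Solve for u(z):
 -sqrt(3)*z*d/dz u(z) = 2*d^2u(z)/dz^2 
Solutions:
 u(z) = C1 + C2*erf(3^(1/4)*z/2)


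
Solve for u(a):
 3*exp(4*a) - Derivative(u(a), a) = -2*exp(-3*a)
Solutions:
 u(a) = C1 + 3*exp(4*a)/4 - 2*exp(-3*a)/3


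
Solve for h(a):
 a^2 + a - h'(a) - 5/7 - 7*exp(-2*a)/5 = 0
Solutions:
 h(a) = C1 + a^3/3 + a^2/2 - 5*a/7 + 7*exp(-2*a)/10


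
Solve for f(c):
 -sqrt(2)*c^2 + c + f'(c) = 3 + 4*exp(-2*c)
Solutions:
 f(c) = C1 + sqrt(2)*c^3/3 - c^2/2 + 3*c - 2*exp(-2*c)


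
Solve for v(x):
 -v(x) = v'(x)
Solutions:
 v(x) = C1*exp(-x)


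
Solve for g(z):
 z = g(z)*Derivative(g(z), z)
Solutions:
 g(z) = -sqrt(C1 + z^2)
 g(z) = sqrt(C1 + z^2)


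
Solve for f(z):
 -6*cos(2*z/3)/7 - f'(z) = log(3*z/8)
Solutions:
 f(z) = C1 - z*log(z) - z*log(3) + z + 3*z*log(2) - 9*sin(2*z/3)/7


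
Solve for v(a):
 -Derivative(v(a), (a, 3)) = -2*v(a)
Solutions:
 v(a) = C3*exp(2^(1/3)*a) + (C1*sin(2^(1/3)*sqrt(3)*a/2) + C2*cos(2^(1/3)*sqrt(3)*a/2))*exp(-2^(1/3)*a/2)


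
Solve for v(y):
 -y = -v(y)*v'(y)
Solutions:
 v(y) = -sqrt(C1 + y^2)
 v(y) = sqrt(C1 + y^2)


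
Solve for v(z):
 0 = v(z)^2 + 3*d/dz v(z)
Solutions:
 v(z) = 3/(C1 + z)


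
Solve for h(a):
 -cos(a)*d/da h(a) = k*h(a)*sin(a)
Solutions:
 h(a) = C1*exp(k*log(cos(a)))


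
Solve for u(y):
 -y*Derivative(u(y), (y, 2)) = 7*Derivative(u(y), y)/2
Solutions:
 u(y) = C1 + C2/y^(5/2)


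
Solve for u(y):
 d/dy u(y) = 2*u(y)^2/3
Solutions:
 u(y) = -3/(C1 + 2*y)


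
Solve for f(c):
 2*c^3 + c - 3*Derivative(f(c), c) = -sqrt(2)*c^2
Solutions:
 f(c) = C1 + c^4/6 + sqrt(2)*c^3/9 + c^2/6


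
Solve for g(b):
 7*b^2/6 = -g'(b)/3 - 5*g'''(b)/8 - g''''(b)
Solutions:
 g(b) = C1 + C2*exp(b*(-10 + 25/(48*sqrt(2554) + 2429)^(1/3) + (48*sqrt(2554) + 2429)^(1/3))/48)*sin(sqrt(3)*b*(-(48*sqrt(2554) + 2429)^(1/3) + 25/(48*sqrt(2554) + 2429)^(1/3))/48) + C3*exp(b*(-10 + 25/(48*sqrt(2554) + 2429)^(1/3) + (48*sqrt(2554) + 2429)^(1/3))/48)*cos(sqrt(3)*b*(-(48*sqrt(2554) + 2429)^(1/3) + 25/(48*sqrt(2554) + 2429)^(1/3))/48) + C4*exp(-b*(25/(48*sqrt(2554) + 2429)^(1/3) + 5 + (48*sqrt(2554) + 2429)^(1/3))/24) - 7*b^3/6 + 105*b/8


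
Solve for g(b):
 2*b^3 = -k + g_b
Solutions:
 g(b) = C1 + b^4/2 + b*k


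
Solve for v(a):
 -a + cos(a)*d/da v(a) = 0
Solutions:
 v(a) = C1 + Integral(a/cos(a), a)


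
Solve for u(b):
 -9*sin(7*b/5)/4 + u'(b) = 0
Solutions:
 u(b) = C1 - 45*cos(7*b/5)/28


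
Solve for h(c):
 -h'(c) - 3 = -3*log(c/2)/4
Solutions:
 h(c) = C1 + 3*c*log(c)/4 - 15*c/4 - 3*c*log(2)/4


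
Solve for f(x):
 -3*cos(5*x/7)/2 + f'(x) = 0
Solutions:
 f(x) = C1 + 21*sin(5*x/7)/10


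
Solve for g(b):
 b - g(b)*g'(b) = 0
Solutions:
 g(b) = -sqrt(C1 + b^2)
 g(b) = sqrt(C1 + b^2)


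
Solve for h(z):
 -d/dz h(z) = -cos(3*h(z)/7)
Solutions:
 -z - 7*log(sin(3*h(z)/7) - 1)/6 + 7*log(sin(3*h(z)/7) + 1)/6 = C1


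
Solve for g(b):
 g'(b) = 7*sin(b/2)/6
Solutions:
 g(b) = C1 - 7*cos(b/2)/3


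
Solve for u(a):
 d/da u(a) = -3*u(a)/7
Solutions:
 u(a) = C1*exp(-3*a/7)


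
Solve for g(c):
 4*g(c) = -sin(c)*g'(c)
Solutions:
 g(c) = C1*(cos(c)^2 + 2*cos(c) + 1)/(cos(c)^2 - 2*cos(c) + 1)


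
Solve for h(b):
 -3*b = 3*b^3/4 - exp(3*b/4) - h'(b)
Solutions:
 h(b) = C1 + 3*b^4/16 + 3*b^2/2 - 4*exp(3*b/4)/3


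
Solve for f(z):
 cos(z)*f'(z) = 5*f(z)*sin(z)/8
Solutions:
 f(z) = C1/cos(z)^(5/8)


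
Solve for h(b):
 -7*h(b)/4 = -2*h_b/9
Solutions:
 h(b) = C1*exp(63*b/8)


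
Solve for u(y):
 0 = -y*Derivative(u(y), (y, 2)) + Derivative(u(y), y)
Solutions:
 u(y) = C1 + C2*y^2


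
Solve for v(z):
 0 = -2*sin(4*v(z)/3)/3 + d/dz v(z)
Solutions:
 -2*z/3 + 3*log(cos(4*v(z)/3) - 1)/8 - 3*log(cos(4*v(z)/3) + 1)/8 = C1


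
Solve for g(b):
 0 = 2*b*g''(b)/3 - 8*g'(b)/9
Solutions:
 g(b) = C1 + C2*b^(7/3)


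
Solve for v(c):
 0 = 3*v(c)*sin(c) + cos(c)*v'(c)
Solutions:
 v(c) = C1*cos(c)^3


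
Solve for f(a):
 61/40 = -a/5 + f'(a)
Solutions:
 f(a) = C1 + a^2/10 + 61*a/40


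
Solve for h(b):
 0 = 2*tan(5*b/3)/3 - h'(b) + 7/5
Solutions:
 h(b) = C1 + 7*b/5 - 2*log(cos(5*b/3))/5


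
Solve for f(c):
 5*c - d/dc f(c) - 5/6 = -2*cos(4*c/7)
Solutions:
 f(c) = C1 + 5*c^2/2 - 5*c/6 + 7*sin(4*c/7)/2


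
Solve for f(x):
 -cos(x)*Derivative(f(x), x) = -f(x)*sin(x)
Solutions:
 f(x) = C1/cos(x)


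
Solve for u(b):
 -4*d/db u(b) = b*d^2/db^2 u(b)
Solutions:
 u(b) = C1 + C2/b^3


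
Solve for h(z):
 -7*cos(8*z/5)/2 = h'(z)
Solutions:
 h(z) = C1 - 35*sin(8*z/5)/16


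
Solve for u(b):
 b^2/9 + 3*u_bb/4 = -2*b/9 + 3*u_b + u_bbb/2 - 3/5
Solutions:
 u(b) = C1 + b^3/81 + 5*b^2/108 + 683*b/3240 + (C2*sin(sqrt(87)*b/4) + C3*cos(sqrt(87)*b/4))*exp(3*b/4)


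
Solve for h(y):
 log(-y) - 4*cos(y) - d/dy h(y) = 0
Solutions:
 h(y) = C1 + y*log(-y) - y - 4*sin(y)


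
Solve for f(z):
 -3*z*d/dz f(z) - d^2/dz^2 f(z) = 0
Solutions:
 f(z) = C1 + C2*erf(sqrt(6)*z/2)


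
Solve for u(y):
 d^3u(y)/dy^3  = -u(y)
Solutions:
 u(y) = C3*exp(-y) + (C1*sin(sqrt(3)*y/2) + C2*cos(sqrt(3)*y/2))*exp(y/2)


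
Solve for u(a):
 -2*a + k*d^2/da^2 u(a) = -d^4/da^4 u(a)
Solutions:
 u(a) = C1 + C2*a + C3*exp(-a*sqrt(-k)) + C4*exp(a*sqrt(-k)) + a^3/(3*k)


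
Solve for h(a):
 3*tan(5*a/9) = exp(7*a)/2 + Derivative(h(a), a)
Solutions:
 h(a) = C1 - exp(7*a)/14 - 27*log(cos(5*a/9))/5


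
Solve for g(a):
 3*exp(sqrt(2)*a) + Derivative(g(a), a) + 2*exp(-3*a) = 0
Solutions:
 g(a) = C1 - 3*sqrt(2)*exp(sqrt(2)*a)/2 + 2*exp(-3*a)/3


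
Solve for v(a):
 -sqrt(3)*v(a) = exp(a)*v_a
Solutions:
 v(a) = C1*exp(sqrt(3)*exp(-a))


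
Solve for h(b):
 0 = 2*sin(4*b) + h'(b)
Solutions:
 h(b) = C1 + cos(4*b)/2


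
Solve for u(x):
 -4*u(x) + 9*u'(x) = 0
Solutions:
 u(x) = C1*exp(4*x/9)


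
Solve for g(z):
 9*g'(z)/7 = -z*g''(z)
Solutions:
 g(z) = C1 + C2/z^(2/7)


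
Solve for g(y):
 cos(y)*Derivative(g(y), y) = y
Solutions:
 g(y) = C1 + Integral(y/cos(y), y)


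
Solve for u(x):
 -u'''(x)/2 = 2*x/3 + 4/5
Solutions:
 u(x) = C1 + C2*x + C3*x^2 - x^4/18 - 4*x^3/15


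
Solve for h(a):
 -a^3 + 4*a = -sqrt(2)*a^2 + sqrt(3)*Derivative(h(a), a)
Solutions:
 h(a) = C1 - sqrt(3)*a^4/12 + sqrt(6)*a^3/9 + 2*sqrt(3)*a^2/3


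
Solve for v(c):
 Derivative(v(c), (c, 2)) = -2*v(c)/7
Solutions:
 v(c) = C1*sin(sqrt(14)*c/7) + C2*cos(sqrt(14)*c/7)


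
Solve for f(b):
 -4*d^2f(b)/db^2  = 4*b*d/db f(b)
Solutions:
 f(b) = C1 + C2*erf(sqrt(2)*b/2)


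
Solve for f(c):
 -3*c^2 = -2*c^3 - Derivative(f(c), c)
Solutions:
 f(c) = C1 - c^4/2 + c^3


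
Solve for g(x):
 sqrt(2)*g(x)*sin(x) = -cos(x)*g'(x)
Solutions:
 g(x) = C1*cos(x)^(sqrt(2))


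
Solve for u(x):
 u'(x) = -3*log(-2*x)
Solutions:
 u(x) = C1 - 3*x*log(-x) + 3*x*(1 - log(2))


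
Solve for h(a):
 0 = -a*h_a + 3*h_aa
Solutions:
 h(a) = C1 + C2*erfi(sqrt(6)*a/6)


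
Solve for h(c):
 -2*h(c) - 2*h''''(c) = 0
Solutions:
 h(c) = (C1*sin(sqrt(2)*c/2) + C2*cos(sqrt(2)*c/2))*exp(-sqrt(2)*c/2) + (C3*sin(sqrt(2)*c/2) + C4*cos(sqrt(2)*c/2))*exp(sqrt(2)*c/2)


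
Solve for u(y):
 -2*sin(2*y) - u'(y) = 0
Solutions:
 u(y) = C1 + cos(2*y)


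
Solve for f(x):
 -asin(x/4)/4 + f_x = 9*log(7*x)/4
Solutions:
 f(x) = C1 + 9*x*log(x)/4 + x*asin(x/4)/4 - 9*x/4 + 9*x*log(7)/4 + sqrt(16 - x^2)/4


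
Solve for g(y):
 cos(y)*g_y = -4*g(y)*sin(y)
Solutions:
 g(y) = C1*cos(y)^4


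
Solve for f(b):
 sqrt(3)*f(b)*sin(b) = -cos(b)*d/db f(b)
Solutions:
 f(b) = C1*cos(b)^(sqrt(3))


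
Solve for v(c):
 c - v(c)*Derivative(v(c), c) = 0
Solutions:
 v(c) = -sqrt(C1 + c^2)
 v(c) = sqrt(C1 + c^2)


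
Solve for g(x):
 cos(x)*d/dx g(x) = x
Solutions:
 g(x) = C1 + Integral(x/cos(x), x)


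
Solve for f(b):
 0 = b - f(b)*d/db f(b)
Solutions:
 f(b) = -sqrt(C1 + b^2)
 f(b) = sqrt(C1 + b^2)


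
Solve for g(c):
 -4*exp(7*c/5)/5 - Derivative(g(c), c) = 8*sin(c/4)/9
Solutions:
 g(c) = C1 - 4*exp(7*c/5)/7 + 32*cos(c/4)/9


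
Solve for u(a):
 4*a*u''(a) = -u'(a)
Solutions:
 u(a) = C1 + C2*a^(3/4)


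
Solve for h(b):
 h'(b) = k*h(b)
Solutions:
 h(b) = C1*exp(b*k)


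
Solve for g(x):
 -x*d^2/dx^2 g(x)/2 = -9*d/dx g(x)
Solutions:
 g(x) = C1 + C2*x^19


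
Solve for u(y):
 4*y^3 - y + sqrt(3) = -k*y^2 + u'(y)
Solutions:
 u(y) = C1 + k*y^3/3 + y^4 - y^2/2 + sqrt(3)*y


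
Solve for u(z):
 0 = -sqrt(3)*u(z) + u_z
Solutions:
 u(z) = C1*exp(sqrt(3)*z)


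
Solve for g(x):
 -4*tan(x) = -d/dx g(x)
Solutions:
 g(x) = C1 - 4*log(cos(x))


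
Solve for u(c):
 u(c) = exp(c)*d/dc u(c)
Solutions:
 u(c) = C1*exp(-exp(-c))


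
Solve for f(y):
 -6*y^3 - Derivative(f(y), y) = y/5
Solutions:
 f(y) = C1 - 3*y^4/2 - y^2/10


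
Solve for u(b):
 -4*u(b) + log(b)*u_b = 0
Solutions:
 u(b) = C1*exp(4*li(b))


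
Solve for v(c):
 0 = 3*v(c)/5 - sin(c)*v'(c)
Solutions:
 v(c) = C1*(cos(c) - 1)^(3/10)/(cos(c) + 1)^(3/10)


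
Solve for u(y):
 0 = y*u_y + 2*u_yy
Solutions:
 u(y) = C1 + C2*erf(y/2)


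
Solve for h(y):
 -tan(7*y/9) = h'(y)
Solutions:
 h(y) = C1 + 9*log(cos(7*y/9))/7


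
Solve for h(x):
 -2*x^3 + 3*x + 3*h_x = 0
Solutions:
 h(x) = C1 + x^4/6 - x^2/2


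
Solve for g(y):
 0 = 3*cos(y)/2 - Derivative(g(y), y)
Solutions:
 g(y) = C1 + 3*sin(y)/2


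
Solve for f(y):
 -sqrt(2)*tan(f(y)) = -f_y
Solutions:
 f(y) = pi - asin(C1*exp(sqrt(2)*y))
 f(y) = asin(C1*exp(sqrt(2)*y))


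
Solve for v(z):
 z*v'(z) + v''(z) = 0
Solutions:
 v(z) = C1 + C2*erf(sqrt(2)*z/2)


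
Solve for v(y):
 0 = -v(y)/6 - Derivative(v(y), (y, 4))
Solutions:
 v(y) = (C1*sin(2^(1/4)*3^(3/4)*y/6) + C2*cos(2^(1/4)*3^(3/4)*y/6))*exp(-2^(1/4)*3^(3/4)*y/6) + (C3*sin(2^(1/4)*3^(3/4)*y/6) + C4*cos(2^(1/4)*3^(3/4)*y/6))*exp(2^(1/4)*3^(3/4)*y/6)


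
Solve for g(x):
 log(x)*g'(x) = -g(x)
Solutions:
 g(x) = C1*exp(-li(x))


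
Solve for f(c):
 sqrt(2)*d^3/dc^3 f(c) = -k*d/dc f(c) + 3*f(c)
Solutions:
 f(c) = C1*exp(c*(-2*2^(1/6)*3^(2/3)*k/(sqrt(6)*sqrt(2*sqrt(2)*k^3 + 243) + 27*sqrt(2))^(1/3) + 6^(1/3)*(sqrt(6)*sqrt(2*sqrt(2)*k^3 + 243) + 27*sqrt(2))^(1/3))/6) + C2*exp(c*(-2*sqrt(2)*k/((-6^(1/3) + 2^(1/3)*3^(5/6)*I)*(sqrt(6)*sqrt(2*sqrt(2)*k^3 + 243) + 27*sqrt(2))^(1/3)) - 6^(1/3)*(sqrt(6)*sqrt(2*sqrt(2)*k^3 + 243) + 27*sqrt(2))^(1/3)/12 + 2^(1/3)*3^(5/6)*I*(sqrt(6)*sqrt(2*sqrt(2)*k^3 + 243) + 27*sqrt(2))^(1/3)/12)) + C3*exp(c*(2*sqrt(2)*k/((6^(1/3) + 2^(1/3)*3^(5/6)*I)*(sqrt(6)*sqrt(2*sqrt(2)*k^3 + 243) + 27*sqrt(2))^(1/3)) - 6^(1/3)*(sqrt(6)*sqrt(2*sqrt(2)*k^3 + 243) + 27*sqrt(2))^(1/3)/12 - 2^(1/3)*3^(5/6)*I*(sqrt(6)*sqrt(2*sqrt(2)*k^3 + 243) + 27*sqrt(2))^(1/3)/12))


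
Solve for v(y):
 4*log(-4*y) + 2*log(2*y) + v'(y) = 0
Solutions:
 v(y) = C1 - 6*y*log(y) + 2*y*(-5*log(2) + 3 - 2*I*pi)


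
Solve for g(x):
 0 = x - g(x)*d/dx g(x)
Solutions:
 g(x) = -sqrt(C1 + x^2)
 g(x) = sqrt(C1 + x^2)


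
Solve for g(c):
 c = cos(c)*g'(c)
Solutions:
 g(c) = C1 + Integral(c/cos(c), c)


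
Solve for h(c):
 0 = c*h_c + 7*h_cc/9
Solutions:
 h(c) = C1 + C2*erf(3*sqrt(14)*c/14)


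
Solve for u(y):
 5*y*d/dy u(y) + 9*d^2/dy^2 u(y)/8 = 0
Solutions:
 u(y) = C1 + C2*erf(2*sqrt(5)*y/3)


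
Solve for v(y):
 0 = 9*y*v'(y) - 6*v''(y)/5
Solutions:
 v(y) = C1 + C2*erfi(sqrt(15)*y/2)


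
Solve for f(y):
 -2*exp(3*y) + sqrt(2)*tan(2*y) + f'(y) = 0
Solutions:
 f(y) = C1 + 2*exp(3*y)/3 + sqrt(2)*log(cos(2*y))/2


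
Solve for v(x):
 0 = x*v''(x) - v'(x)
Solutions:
 v(x) = C1 + C2*x^2


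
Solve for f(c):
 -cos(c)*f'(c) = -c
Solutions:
 f(c) = C1 + Integral(c/cos(c), c)


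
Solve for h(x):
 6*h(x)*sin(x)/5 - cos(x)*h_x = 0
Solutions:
 h(x) = C1/cos(x)^(6/5)


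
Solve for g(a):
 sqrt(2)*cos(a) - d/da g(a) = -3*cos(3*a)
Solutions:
 g(a) = C1 + sqrt(2)*sin(a) + sin(3*a)


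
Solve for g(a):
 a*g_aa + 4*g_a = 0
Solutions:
 g(a) = C1 + C2/a^3


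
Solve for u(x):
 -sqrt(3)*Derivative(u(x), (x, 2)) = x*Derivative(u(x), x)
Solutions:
 u(x) = C1 + C2*erf(sqrt(2)*3^(3/4)*x/6)


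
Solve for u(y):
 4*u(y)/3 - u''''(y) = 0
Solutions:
 u(y) = C1*exp(-sqrt(2)*3^(3/4)*y/3) + C2*exp(sqrt(2)*3^(3/4)*y/3) + C3*sin(sqrt(2)*3^(3/4)*y/3) + C4*cos(sqrt(2)*3^(3/4)*y/3)


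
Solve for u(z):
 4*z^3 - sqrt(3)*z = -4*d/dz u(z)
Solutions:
 u(z) = C1 - z^4/4 + sqrt(3)*z^2/8


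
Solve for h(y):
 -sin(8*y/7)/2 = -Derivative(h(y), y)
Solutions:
 h(y) = C1 - 7*cos(8*y/7)/16


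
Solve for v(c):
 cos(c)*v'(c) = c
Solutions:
 v(c) = C1 + Integral(c/cos(c), c)


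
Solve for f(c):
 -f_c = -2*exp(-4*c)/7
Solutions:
 f(c) = C1 - exp(-4*c)/14


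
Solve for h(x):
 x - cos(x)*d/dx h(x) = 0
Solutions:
 h(x) = C1 + Integral(x/cos(x), x)


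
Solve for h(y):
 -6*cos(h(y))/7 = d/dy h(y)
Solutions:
 6*y/7 - log(sin(h(y)) - 1)/2 + log(sin(h(y)) + 1)/2 = C1


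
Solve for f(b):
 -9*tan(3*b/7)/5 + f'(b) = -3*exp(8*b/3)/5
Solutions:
 f(b) = C1 - 9*exp(8*b/3)/40 - 21*log(cos(3*b/7))/5


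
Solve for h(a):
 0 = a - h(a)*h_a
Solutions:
 h(a) = -sqrt(C1 + a^2)
 h(a) = sqrt(C1 + a^2)


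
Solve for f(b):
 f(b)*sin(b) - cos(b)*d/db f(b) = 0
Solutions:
 f(b) = C1/cos(b)


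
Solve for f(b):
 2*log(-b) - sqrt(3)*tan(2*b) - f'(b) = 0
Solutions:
 f(b) = C1 + 2*b*log(-b) - 2*b + sqrt(3)*log(cos(2*b))/2


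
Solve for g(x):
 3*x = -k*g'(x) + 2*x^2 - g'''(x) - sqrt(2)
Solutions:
 g(x) = C1 + C2*exp(-x*sqrt(-k)) + C3*exp(x*sqrt(-k)) + 2*x^3/(3*k) - 3*x^2/(2*k) - sqrt(2)*x/k - 4*x/k^2


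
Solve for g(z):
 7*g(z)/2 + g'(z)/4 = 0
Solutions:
 g(z) = C1*exp(-14*z)


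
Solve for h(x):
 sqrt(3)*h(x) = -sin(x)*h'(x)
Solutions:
 h(x) = C1*(cos(x) + 1)^(sqrt(3)/2)/(cos(x) - 1)^(sqrt(3)/2)


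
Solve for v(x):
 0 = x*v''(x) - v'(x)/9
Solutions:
 v(x) = C1 + C2*x^(10/9)


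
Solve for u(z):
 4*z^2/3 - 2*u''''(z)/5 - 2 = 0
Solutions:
 u(z) = C1 + C2*z + C3*z^2 + C4*z^3 + z^6/108 - 5*z^4/24


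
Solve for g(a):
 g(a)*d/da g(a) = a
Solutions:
 g(a) = -sqrt(C1 + a^2)
 g(a) = sqrt(C1 + a^2)


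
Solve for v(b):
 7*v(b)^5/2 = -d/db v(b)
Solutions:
 v(b) = -I*(1/(C1 + 14*b))^(1/4)
 v(b) = I*(1/(C1 + 14*b))^(1/4)
 v(b) = -(1/(C1 + 14*b))^(1/4)
 v(b) = (1/(C1 + 14*b))^(1/4)


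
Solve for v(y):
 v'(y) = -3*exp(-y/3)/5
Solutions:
 v(y) = C1 + 9*exp(-y/3)/5


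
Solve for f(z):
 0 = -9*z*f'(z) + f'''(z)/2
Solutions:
 f(z) = C1 + Integral(C2*airyai(18^(1/3)*z) + C3*airybi(18^(1/3)*z), z)


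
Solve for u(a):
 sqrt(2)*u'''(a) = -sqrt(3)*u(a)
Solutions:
 u(a) = C3*exp(-2^(5/6)*3^(1/6)*a/2) + (C1*sin(2^(5/6)*3^(2/3)*a/4) + C2*cos(2^(5/6)*3^(2/3)*a/4))*exp(2^(5/6)*3^(1/6)*a/4)


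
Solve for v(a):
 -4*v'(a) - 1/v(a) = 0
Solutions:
 v(a) = -sqrt(C1 - 2*a)/2
 v(a) = sqrt(C1 - 2*a)/2


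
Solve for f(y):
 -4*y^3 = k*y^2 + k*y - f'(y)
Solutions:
 f(y) = C1 + k*y^3/3 + k*y^2/2 + y^4


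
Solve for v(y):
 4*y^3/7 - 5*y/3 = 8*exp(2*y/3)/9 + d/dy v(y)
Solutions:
 v(y) = C1 + y^4/7 - 5*y^2/6 - 4*exp(2*y/3)/3


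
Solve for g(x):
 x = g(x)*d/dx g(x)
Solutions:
 g(x) = -sqrt(C1 + x^2)
 g(x) = sqrt(C1 + x^2)


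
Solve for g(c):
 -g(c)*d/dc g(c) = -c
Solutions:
 g(c) = -sqrt(C1 + c^2)
 g(c) = sqrt(C1 + c^2)


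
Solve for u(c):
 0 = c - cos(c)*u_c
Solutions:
 u(c) = C1 + Integral(c/cos(c), c)


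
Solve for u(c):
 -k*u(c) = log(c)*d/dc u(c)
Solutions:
 u(c) = C1*exp(-k*li(c))


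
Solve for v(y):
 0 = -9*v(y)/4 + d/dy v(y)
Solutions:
 v(y) = C1*exp(9*y/4)


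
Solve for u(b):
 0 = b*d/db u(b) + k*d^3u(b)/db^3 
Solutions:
 u(b) = C1 + Integral(C2*airyai(b*(-1/k)^(1/3)) + C3*airybi(b*(-1/k)^(1/3)), b)


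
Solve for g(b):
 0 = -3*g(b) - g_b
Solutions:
 g(b) = C1*exp(-3*b)


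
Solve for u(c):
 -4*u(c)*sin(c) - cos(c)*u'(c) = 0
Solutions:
 u(c) = C1*cos(c)^4


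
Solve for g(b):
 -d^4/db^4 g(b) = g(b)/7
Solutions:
 g(b) = (C1*sin(sqrt(2)*7^(3/4)*b/14) + C2*cos(sqrt(2)*7^(3/4)*b/14))*exp(-sqrt(2)*7^(3/4)*b/14) + (C3*sin(sqrt(2)*7^(3/4)*b/14) + C4*cos(sqrt(2)*7^(3/4)*b/14))*exp(sqrt(2)*7^(3/4)*b/14)


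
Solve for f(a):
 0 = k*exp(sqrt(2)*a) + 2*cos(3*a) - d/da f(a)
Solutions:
 f(a) = C1 + sqrt(2)*k*exp(sqrt(2)*a)/2 + 2*sin(3*a)/3


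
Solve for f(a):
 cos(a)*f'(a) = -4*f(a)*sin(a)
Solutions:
 f(a) = C1*cos(a)^4


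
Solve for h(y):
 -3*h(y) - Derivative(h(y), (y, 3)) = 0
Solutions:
 h(y) = C3*exp(-3^(1/3)*y) + (C1*sin(3^(5/6)*y/2) + C2*cos(3^(5/6)*y/2))*exp(3^(1/3)*y/2)


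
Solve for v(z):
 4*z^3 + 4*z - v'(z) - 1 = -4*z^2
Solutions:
 v(z) = C1 + z^4 + 4*z^3/3 + 2*z^2 - z


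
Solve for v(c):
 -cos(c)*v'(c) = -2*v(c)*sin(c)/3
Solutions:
 v(c) = C1/cos(c)^(2/3)


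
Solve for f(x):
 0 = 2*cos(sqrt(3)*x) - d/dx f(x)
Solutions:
 f(x) = C1 + 2*sqrt(3)*sin(sqrt(3)*x)/3


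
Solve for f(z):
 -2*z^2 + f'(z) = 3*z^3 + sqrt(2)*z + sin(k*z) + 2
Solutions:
 f(z) = C1 + 3*z^4/4 + 2*z^3/3 + sqrt(2)*z^2/2 + 2*z - cos(k*z)/k


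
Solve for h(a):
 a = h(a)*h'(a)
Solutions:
 h(a) = -sqrt(C1 + a^2)
 h(a) = sqrt(C1 + a^2)


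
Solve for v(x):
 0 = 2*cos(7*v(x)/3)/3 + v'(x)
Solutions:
 2*x/3 - 3*log(sin(7*v(x)/3) - 1)/14 + 3*log(sin(7*v(x)/3) + 1)/14 = C1


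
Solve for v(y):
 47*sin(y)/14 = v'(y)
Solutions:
 v(y) = C1 - 47*cos(y)/14


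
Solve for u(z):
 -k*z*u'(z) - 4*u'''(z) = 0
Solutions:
 u(z) = C1 + Integral(C2*airyai(2^(1/3)*z*(-k)^(1/3)/2) + C3*airybi(2^(1/3)*z*(-k)^(1/3)/2), z)


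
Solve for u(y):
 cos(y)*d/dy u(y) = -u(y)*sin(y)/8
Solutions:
 u(y) = C1*cos(y)^(1/8)


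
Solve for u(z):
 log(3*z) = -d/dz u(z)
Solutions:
 u(z) = C1 - z*log(z) - z*log(3) + z


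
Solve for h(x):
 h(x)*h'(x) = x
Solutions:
 h(x) = -sqrt(C1 + x^2)
 h(x) = sqrt(C1 + x^2)


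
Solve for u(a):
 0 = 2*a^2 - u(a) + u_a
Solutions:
 u(a) = C1*exp(a) + 2*a^2 + 4*a + 4


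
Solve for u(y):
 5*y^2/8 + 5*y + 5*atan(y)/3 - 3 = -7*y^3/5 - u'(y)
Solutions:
 u(y) = C1 - 7*y^4/20 - 5*y^3/24 - 5*y^2/2 - 5*y*atan(y)/3 + 3*y + 5*log(y^2 + 1)/6


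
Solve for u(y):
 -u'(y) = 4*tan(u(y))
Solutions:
 u(y) = pi - asin(C1*exp(-4*y))
 u(y) = asin(C1*exp(-4*y))


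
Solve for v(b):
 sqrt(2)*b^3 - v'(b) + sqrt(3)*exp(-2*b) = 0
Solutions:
 v(b) = C1 + sqrt(2)*b^4/4 - sqrt(3)*exp(-2*b)/2


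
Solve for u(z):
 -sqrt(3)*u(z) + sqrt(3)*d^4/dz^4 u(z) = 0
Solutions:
 u(z) = C1*exp(-z) + C2*exp(z) + C3*sin(z) + C4*cos(z)


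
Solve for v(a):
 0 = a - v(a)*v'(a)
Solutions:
 v(a) = -sqrt(C1 + a^2)
 v(a) = sqrt(C1 + a^2)


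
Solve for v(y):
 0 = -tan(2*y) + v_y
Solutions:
 v(y) = C1 - log(cos(2*y))/2


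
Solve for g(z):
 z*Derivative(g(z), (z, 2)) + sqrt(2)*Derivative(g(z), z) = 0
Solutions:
 g(z) = C1 + C2*z^(1 - sqrt(2))


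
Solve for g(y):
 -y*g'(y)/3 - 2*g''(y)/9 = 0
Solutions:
 g(y) = C1 + C2*erf(sqrt(3)*y/2)


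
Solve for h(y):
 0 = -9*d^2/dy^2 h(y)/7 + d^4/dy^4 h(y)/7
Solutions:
 h(y) = C1 + C2*y + C3*exp(-3*y) + C4*exp(3*y)


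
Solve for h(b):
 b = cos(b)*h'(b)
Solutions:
 h(b) = C1 + Integral(b/cos(b), b)


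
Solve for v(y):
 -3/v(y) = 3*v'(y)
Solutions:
 v(y) = -sqrt(C1 - 2*y)
 v(y) = sqrt(C1 - 2*y)


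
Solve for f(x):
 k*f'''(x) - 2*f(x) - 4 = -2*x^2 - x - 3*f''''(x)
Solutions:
 f(x) = C1*exp(x*(-k - sqrt(k^2 + 12*(-k^2 + sqrt(k^4 + 512))^(1/3) - 96/(-k^2 + sqrt(k^4 + 512))^(1/3)) + sqrt(2)*sqrt(k^3/sqrt(k^2 + 12*(-k^2 + sqrt(k^4 + 512))^(1/3) - 96/(-k^2 + sqrt(k^4 + 512))^(1/3)) + k^2 - 6*(-k^2 + sqrt(k^4 + 512))^(1/3) + 48/(-k^2 + sqrt(k^4 + 512))^(1/3)))/12) + C2*exp(x*(-k + sqrt(k^2 + 12*(-k^2 + sqrt(k^4 + 512))^(1/3) - 96/(-k^2 + sqrt(k^4 + 512))^(1/3)) - sqrt(2)*sqrt(-k^3/sqrt(k^2 + 12*(-k^2 + sqrt(k^4 + 512))^(1/3) - 96/(-k^2 + sqrt(k^4 + 512))^(1/3)) + k^2 - 6*(-k^2 + sqrt(k^4 + 512))^(1/3) + 48/(-k^2 + sqrt(k^4 + 512))^(1/3)))/12) + C3*exp(x*(-k + sqrt(k^2 + 12*(-k^2 + sqrt(k^4 + 512))^(1/3) - 96/(-k^2 + sqrt(k^4 + 512))^(1/3)) + sqrt(2)*sqrt(-k^3/sqrt(k^2 + 12*(-k^2 + sqrt(k^4 + 512))^(1/3) - 96/(-k^2 + sqrt(k^4 + 512))^(1/3)) + k^2 - 6*(-k^2 + sqrt(k^4 + 512))^(1/3) + 48/(-k^2 + sqrt(k^4 + 512))^(1/3)))/12) + C4*exp(-x*(k + sqrt(k^2 + 12*(-k^2 + sqrt(k^4 + 512))^(1/3) - 96/(-k^2 + sqrt(k^4 + 512))^(1/3)) + sqrt(2)*sqrt(k^3/sqrt(k^2 + 12*(-k^2 + sqrt(k^4 + 512))^(1/3) - 96/(-k^2 + sqrt(k^4 + 512))^(1/3)) + k^2 - 6*(-k^2 + sqrt(k^4 + 512))^(1/3) + 48/(-k^2 + sqrt(k^4 + 512))^(1/3)))/12) + x^2 + x/2 - 2


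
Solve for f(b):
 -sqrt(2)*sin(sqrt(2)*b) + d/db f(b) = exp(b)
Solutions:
 f(b) = C1 + exp(b) - cos(sqrt(2)*b)


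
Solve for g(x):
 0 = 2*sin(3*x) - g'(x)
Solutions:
 g(x) = C1 - 2*cos(3*x)/3


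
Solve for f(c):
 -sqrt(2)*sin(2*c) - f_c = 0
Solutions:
 f(c) = C1 + sqrt(2)*cos(2*c)/2


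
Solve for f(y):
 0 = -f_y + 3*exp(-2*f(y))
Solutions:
 f(y) = log(-sqrt(C1 + 6*y))
 f(y) = log(C1 + 6*y)/2


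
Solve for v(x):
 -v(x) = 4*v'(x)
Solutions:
 v(x) = C1*exp(-x/4)


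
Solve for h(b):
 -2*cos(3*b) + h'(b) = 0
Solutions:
 h(b) = C1 + 2*sin(3*b)/3


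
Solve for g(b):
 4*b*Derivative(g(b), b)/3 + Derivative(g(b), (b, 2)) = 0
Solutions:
 g(b) = C1 + C2*erf(sqrt(6)*b/3)


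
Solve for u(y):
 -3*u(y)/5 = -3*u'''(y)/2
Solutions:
 u(y) = C3*exp(2^(1/3)*5^(2/3)*y/5) + (C1*sin(2^(1/3)*sqrt(3)*5^(2/3)*y/10) + C2*cos(2^(1/3)*sqrt(3)*5^(2/3)*y/10))*exp(-2^(1/3)*5^(2/3)*y/10)


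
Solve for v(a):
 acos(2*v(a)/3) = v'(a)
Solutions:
 Integral(1/acos(2*_y/3), (_y, v(a))) = C1 + a


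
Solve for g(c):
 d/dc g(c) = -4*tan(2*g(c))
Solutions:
 g(c) = -asin(C1*exp(-8*c))/2 + pi/2
 g(c) = asin(C1*exp(-8*c))/2


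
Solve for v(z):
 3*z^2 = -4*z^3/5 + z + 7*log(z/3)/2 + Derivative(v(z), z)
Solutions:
 v(z) = C1 + z^4/5 + z^3 - z^2/2 - 7*z*log(z)/2 + 7*z/2 + 7*z*log(3)/2


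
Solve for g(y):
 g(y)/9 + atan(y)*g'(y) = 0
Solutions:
 g(y) = C1*exp(-Integral(1/atan(y), y)/9)


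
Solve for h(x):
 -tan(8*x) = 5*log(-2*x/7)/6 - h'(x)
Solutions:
 h(x) = C1 + 5*x*log(-x)/6 - 5*x*log(7)/6 - 5*x/6 + 5*x*log(2)/6 - log(cos(8*x))/8


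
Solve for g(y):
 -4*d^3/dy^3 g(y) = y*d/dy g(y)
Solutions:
 g(y) = C1 + Integral(C2*airyai(-2^(1/3)*y/2) + C3*airybi(-2^(1/3)*y/2), y)


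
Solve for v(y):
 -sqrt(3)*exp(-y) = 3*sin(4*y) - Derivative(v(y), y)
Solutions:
 v(y) = C1 - 3*cos(4*y)/4 - sqrt(3)*exp(-y)


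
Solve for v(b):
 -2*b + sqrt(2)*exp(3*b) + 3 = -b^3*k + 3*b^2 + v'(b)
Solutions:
 v(b) = C1 + b^4*k/4 - b^3 - b^2 + 3*b + sqrt(2)*exp(3*b)/3


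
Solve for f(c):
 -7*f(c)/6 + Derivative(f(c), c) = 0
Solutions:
 f(c) = C1*exp(7*c/6)


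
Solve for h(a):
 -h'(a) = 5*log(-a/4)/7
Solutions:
 h(a) = C1 - 5*a*log(-a)/7 + 5*a*(1 + 2*log(2))/7


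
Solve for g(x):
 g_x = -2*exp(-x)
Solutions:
 g(x) = C1 + 2*exp(-x)


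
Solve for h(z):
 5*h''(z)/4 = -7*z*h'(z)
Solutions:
 h(z) = C1 + C2*erf(sqrt(70)*z/5)


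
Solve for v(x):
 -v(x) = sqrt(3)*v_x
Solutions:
 v(x) = C1*exp(-sqrt(3)*x/3)


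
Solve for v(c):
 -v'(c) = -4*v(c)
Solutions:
 v(c) = C1*exp(4*c)


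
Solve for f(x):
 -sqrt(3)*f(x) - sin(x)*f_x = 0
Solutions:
 f(x) = C1*(cos(x) + 1)^(sqrt(3)/2)/(cos(x) - 1)^(sqrt(3)/2)


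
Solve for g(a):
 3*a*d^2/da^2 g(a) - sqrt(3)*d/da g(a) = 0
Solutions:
 g(a) = C1 + C2*a^(sqrt(3)/3 + 1)


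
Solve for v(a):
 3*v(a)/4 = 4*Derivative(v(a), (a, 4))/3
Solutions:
 v(a) = C1*exp(-sqrt(3)*a/2) + C2*exp(sqrt(3)*a/2) + C3*sin(sqrt(3)*a/2) + C4*cos(sqrt(3)*a/2)


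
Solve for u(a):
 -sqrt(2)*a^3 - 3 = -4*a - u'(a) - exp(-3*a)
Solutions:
 u(a) = C1 + sqrt(2)*a^4/4 - 2*a^2 + 3*a + exp(-3*a)/3


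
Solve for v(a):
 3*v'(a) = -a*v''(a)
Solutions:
 v(a) = C1 + C2/a^2


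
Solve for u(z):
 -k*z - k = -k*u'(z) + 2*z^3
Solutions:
 u(z) = C1 + z^2/2 + z + z^4/(2*k)


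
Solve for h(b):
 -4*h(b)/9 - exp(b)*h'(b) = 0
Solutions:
 h(b) = C1*exp(4*exp(-b)/9)


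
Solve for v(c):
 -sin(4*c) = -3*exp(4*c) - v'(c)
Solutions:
 v(c) = C1 - 3*exp(4*c)/4 - cos(4*c)/4


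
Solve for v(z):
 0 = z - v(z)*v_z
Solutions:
 v(z) = -sqrt(C1 + z^2)
 v(z) = sqrt(C1 + z^2)


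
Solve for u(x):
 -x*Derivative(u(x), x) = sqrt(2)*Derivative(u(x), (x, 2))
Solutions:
 u(x) = C1 + C2*erf(2^(1/4)*x/2)


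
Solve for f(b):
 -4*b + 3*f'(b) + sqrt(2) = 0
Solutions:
 f(b) = C1 + 2*b^2/3 - sqrt(2)*b/3


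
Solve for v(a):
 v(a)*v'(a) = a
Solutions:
 v(a) = -sqrt(C1 + a^2)
 v(a) = sqrt(C1 + a^2)


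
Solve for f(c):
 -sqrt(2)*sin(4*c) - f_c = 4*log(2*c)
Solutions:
 f(c) = C1 - 4*c*log(c) - 4*c*log(2) + 4*c + sqrt(2)*cos(4*c)/4


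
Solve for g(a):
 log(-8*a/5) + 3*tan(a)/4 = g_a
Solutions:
 g(a) = C1 + a*log(-a) - a*log(5) - a + 3*a*log(2) - 3*log(cos(a))/4


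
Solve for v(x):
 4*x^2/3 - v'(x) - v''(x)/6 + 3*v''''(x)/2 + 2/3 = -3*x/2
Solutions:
 v(x) = C1 + C2*exp(-3^(1/3)*x*(3^(1/3)/(sqrt(6558) + 81)^(1/3) + (sqrt(6558) + 81)^(1/3))/18)*sin(3^(1/6)*x*(-3^(2/3)*(sqrt(6558) + 81)^(1/3) + 3/(sqrt(6558) + 81)^(1/3))/18) + C3*exp(-3^(1/3)*x*(3^(1/3)/(sqrt(6558) + 81)^(1/3) + (sqrt(6558) + 81)^(1/3))/18)*cos(3^(1/6)*x*(-3^(2/3)*(sqrt(6558) + 81)^(1/3) + 3/(sqrt(6558) + 81)^(1/3))/18) + C4*exp(3^(1/3)*x*(3^(1/3)/(sqrt(6558) + 81)^(1/3) + (sqrt(6558) + 81)^(1/3))/9) + 4*x^3/9 + 19*x^2/36 + 53*x/108


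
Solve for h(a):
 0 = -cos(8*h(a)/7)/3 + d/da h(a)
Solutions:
 -a/3 - 7*log(sin(8*h(a)/7) - 1)/16 + 7*log(sin(8*h(a)/7) + 1)/16 = C1


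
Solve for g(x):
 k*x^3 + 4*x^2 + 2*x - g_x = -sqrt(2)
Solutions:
 g(x) = C1 + k*x^4/4 + 4*x^3/3 + x^2 + sqrt(2)*x


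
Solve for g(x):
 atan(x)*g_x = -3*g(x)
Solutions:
 g(x) = C1*exp(-3*Integral(1/atan(x), x))


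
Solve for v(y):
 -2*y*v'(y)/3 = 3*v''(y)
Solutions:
 v(y) = C1 + C2*erf(y/3)


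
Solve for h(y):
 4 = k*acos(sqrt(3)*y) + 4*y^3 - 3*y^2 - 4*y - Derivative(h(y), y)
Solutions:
 h(y) = C1 + k*(y*acos(sqrt(3)*y) - sqrt(3)*sqrt(1 - 3*y^2)/3) + y^4 - y^3 - 2*y^2 - 4*y


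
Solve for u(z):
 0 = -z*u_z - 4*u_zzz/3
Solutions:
 u(z) = C1 + Integral(C2*airyai(-6^(1/3)*z/2) + C3*airybi(-6^(1/3)*z/2), z)


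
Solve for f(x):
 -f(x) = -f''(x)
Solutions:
 f(x) = C1*exp(-x) + C2*exp(x)


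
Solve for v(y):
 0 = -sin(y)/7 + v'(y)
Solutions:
 v(y) = C1 - cos(y)/7


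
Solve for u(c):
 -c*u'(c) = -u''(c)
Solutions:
 u(c) = C1 + C2*erfi(sqrt(2)*c/2)


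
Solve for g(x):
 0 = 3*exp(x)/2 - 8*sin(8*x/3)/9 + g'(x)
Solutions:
 g(x) = C1 - 3*exp(x)/2 - cos(8*x/3)/3


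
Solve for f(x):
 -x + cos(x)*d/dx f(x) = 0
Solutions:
 f(x) = C1 + Integral(x/cos(x), x)


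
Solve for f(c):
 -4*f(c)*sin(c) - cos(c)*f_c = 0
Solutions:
 f(c) = C1*cos(c)^4


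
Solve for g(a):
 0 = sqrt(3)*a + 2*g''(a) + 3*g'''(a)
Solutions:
 g(a) = C1 + C2*a + C3*exp(-2*a/3) - sqrt(3)*a^3/12 + 3*sqrt(3)*a^2/8


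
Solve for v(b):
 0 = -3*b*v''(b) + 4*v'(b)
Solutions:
 v(b) = C1 + C2*b^(7/3)


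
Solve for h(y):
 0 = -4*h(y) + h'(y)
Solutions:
 h(y) = C1*exp(4*y)


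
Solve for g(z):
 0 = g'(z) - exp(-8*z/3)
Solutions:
 g(z) = C1 - 3*exp(-8*z/3)/8


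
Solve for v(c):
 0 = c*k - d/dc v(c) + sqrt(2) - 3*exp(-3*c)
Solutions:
 v(c) = C1 + c^2*k/2 + sqrt(2)*c + exp(-3*c)


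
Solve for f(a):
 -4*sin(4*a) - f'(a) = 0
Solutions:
 f(a) = C1 + cos(4*a)


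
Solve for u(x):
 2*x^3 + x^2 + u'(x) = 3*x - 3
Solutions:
 u(x) = C1 - x^4/2 - x^3/3 + 3*x^2/2 - 3*x


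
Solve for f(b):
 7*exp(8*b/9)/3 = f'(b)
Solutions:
 f(b) = C1 + 21*exp(8*b/9)/8


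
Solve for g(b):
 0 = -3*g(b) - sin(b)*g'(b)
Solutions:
 g(b) = C1*(cos(b) + 1)^(3/2)/(cos(b) - 1)^(3/2)


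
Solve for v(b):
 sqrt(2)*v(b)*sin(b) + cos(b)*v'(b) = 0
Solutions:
 v(b) = C1*cos(b)^(sqrt(2))


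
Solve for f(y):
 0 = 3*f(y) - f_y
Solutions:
 f(y) = C1*exp(3*y)


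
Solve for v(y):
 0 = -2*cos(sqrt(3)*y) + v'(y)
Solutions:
 v(y) = C1 + 2*sqrt(3)*sin(sqrt(3)*y)/3


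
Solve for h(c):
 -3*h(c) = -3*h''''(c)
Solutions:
 h(c) = C1*exp(-c) + C2*exp(c) + C3*sin(c) + C4*cos(c)


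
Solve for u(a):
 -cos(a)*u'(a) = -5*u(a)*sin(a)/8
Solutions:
 u(a) = C1/cos(a)^(5/8)


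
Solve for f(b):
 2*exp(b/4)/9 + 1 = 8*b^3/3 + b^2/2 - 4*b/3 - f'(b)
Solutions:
 f(b) = C1 + 2*b^4/3 + b^3/6 - 2*b^2/3 - b - 8*exp(b/4)/9


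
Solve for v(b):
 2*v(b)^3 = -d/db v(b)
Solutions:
 v(b) = -sqrt(2)*sqrt(-1/(C1 - 2*b))/2
 v(b) = sqrt(2)*sqrt(-1/(C1 - 2*b))/2


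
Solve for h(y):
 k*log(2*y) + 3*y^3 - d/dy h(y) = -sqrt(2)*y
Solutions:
 h(y) = C1 + k*y*log(y) - k*y + k*y*log(2) + 3*y^4/4 + sqrt(2)*y^2/2


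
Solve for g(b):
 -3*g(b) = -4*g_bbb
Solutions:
 g(b) = C3*exp(6^(1/3)*b/2) + (C1*sin(2^(1/3)*3^(5/6)*b/4) + C2*cos(2^(1/3)*3^(5/6)*b/4))*exp(-6^(1/3)*b/4)


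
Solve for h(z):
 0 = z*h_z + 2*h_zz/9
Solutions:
 h(z) = C1 + C2*erf(3*z/2)


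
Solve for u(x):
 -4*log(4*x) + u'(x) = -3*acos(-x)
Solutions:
 u(x) = C1 + 4*x*log(x) - 3*x*acos(-x) - 4*x + 8*x*log(2) - 3*sqrt(1 - x^2)


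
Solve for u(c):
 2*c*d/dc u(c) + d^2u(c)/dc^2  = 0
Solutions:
 u(c) = C1 + C2*erf(c)


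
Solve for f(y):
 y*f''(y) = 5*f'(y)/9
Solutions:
 f(y) = C1 + C2*y^(14/9)


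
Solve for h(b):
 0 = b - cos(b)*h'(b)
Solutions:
 h(b) = C1 + Integral(b/cos(b), b)


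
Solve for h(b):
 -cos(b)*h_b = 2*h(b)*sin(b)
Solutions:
 h(b) = C1*cos(b)^2


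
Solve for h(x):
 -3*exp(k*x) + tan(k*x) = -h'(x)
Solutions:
 h(x) = C1 + 3*Piecewise((exp(k*x)/k, Ne(k, 0)), (x, True)) - Piecewise((-log(cos(k*x))/k, Ne(k, 0)), (0, True))


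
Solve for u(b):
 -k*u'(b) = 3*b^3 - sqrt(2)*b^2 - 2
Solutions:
 u(b) = C1 - 3*b^4/(4*k) + sqrt(2)*b^3/(3*k) + 2*b/k


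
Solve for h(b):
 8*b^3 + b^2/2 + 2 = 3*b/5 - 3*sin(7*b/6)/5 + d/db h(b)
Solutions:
 h(b) = C1 + 2*b^4 + b^3/6 - 3*b^2/10 + 2*b - 18*cos(7*b/6)/35


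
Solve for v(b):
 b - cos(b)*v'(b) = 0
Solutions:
 v(b) = C1 + Integral(b/cos(b), b)


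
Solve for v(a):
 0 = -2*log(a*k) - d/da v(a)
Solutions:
 v(a) = C1 - 2*a*log(a*k) + 2*a


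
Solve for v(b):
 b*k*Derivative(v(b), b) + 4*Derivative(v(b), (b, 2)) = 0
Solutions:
 v(b) = Piecewise((-sqrt(2)*sqrt(pi)*C1*erf(sqrt(2)*b*sqrt(k)/4)/sqrt(k) - C2, (k > 0) | (k < 0)), (-C1*b - C2, True))


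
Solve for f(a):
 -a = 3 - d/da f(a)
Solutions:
 f(a) = C1 + a^2/2 + 3*a


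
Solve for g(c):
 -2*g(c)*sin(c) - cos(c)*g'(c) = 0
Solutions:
 g(c) = C1*cos(c)^2


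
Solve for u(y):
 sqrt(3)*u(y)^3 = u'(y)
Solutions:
 u(y) = -sqrt(2)*sqrt(-1/(C1 + sqrt(3)*y))/2
 u(y) = sqrt(2)*sqrt(-1/(C1 + sqrt(3)*y))/2


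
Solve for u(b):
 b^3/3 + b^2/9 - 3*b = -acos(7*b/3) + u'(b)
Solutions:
 u(b) = C1 + b^4/12 + b^3/27 - 3*b^2/2 + b*acos(7*b/3) - sqrt(9 - 49*b^2)/7


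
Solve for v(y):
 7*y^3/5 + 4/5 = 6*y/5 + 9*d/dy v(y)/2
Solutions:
 v(y) = C1 + 7*y^4/90 - 2*y^2/15 + 8*y/45


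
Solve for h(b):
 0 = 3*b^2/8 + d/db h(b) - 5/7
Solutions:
 h(b) = C1 - b^3/8 + 5*b/7


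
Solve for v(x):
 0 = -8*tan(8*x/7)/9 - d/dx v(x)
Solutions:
 v(x) = C1 + 7*log(cos(8*x/7))/9


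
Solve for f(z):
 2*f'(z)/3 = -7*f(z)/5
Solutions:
 f(z) = C1*exp(-21*z/10)


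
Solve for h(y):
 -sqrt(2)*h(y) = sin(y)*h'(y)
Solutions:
 h(y) = C1*(cos(y) + 1)^(sqrt(2)/2)/(cos(y) - 1)^(sqrt(2)/2)


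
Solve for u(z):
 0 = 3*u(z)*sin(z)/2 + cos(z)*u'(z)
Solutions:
 u(z) = C1*cos(z)^(3/2)


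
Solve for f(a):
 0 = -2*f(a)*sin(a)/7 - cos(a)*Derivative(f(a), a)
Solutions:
 f(a) = C1*cos(a)^(2/7)


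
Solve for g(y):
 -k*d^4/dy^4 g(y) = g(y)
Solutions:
 g(y) = C1*exp(-y*(-1/k)^(1/4)) + C2*exp(y*(-1/k)^(1/4)) + C3*exp(-I*y*(-1/k)^(1/4)) + C4*exp(I*y*(-1/k)^(1/4))


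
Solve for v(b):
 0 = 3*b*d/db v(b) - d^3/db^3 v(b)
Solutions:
 v(b) = C1 + Integral(C2*airyai(3^(1/3)*b) + C3*airybi(3^(1/3)*b), b)


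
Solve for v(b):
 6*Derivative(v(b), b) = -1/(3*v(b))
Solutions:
 v(b) = -sqrt(C1 - b)/3
 v(b) = sqrt(C1 - b)/3


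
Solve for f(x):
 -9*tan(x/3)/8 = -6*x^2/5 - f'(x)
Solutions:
 f(x) = C1 - 2*x^3/5 - 27*log(cos(x/3))/8


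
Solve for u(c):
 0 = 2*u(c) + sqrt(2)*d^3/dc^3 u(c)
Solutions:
 u(c) = C3*exp(-2^(1/6)*c) + (C1*sin(2^(1/6)*sqrt(3)*c/2) + C2*cos(2^(1/6)*sqrt(3)*c/2))*exp(2^(1/6)*c/2)


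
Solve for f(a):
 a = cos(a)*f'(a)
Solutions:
 f(a) = C1 + Integral(a/cos(a), a)


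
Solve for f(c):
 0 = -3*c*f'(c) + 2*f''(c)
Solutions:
 f(c) = C1 + C2*erfi(sqrt(3)*c/2)


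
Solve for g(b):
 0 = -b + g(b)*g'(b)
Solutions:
 g(b) = -sqrt(C1 + b^2)
 g(b) = sqrt(C1 + b^2)


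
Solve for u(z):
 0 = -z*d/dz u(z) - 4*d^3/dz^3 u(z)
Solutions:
 u(z) = C1 + Integral(C2*airyai(-2^(1/3)*z/2) + C3*airybi(-2^(1/3)*z/2), z)


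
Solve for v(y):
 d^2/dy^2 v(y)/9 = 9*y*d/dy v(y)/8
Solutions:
 v(y) = C1 + C2*erfi(9*y/4)


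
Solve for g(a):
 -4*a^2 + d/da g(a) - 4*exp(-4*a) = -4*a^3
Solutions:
 g(a) = C1 - a^4 + 4*a^3/3 - exp(-4*a)


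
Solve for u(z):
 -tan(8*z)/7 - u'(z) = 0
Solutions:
 u(z) = C1 + log(cos(8*z))/56


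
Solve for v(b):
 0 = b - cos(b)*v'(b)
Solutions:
 v(b) = C1 + Integral(b/cos(b), b)


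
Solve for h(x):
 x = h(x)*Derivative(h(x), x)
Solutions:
 h(x) = -sqrt(C1 + x^2)
 h(x) = sqrt(C1 + x^2)
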